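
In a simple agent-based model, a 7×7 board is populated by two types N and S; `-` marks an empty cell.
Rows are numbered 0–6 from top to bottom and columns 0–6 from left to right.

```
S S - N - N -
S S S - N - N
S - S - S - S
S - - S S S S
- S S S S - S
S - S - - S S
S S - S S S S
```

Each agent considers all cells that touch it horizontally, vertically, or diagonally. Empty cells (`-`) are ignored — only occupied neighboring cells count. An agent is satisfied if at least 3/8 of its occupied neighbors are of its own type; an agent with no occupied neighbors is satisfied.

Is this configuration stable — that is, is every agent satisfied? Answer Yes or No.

Row 0: (0,0)S 3/3 ok · (0,1)S 4/4 ok · (0,3)N 1/2 ok · (0,5)N 2/2 ok
Row 1: (1,0)S 4/4 ok · (1,1)S 6/6 ok · (1,2)S 3/4 ok · (1,4)N 2/3 ok · (1,6)N 1/2 ok
Row 2: (2,0)S 3/3 ok · (2,2)S 3/3 ok · (2,4)S 3/4 ok · (2,6)S 2/3 ok
Row 3: (3,0)S 2/2 ok · (3,3)S 6/6 ok · (3,4)S 5/5 ok · (3,5)S 6/6 ok · (3,6)S 3/3 ok
Row 4: (4,1)S 4/4 ok · (4,2)S 4/4 ok · (4,3)S 5/5 ok · (4,4)S 5/5 ok · (4,6)S 4/4 ok
Row 5: (5,0)S 3/3 ok · (5,2)S 5/5 ok · (5,5)S 6/6 ok · (5,6)S 4/4 ok
Row 6: (6,0)S 2/2 ok · (6,1)S 3/3 ok · (6,3)S 2/2 ok · (6,4)S 3/3 ok · (6,5)S 4/4 ok · (6,6)S 3/3 ok
All meet the threshold, so the configuration is stable.

Yes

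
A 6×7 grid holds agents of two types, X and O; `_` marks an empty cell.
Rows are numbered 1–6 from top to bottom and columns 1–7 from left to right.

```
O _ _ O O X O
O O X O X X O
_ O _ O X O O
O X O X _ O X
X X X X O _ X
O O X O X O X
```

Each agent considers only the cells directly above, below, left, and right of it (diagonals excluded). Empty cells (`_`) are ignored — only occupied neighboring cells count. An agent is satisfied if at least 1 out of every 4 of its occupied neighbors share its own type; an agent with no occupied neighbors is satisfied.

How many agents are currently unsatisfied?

7

(1,1)O 1/1 satisfied
(1,4)O 2/2 satisfied
(1,5)O 1/3 satisfied
(1,6)X 1/3 satisfied
(1,7)O 1/2 satisfied
(2,1)O 2/2 satisfied
(2,2)O 2/3 satisfied
(2,3)X 0/2 not
(2,4)O 2/4 satisfied
(2,5)X 2/4 satisfied
(2,6)X 2/4 satisfied
(2,7)O 2/3 satisfied
(3,2)O 1/2 satisfied
(3,4)O 1/3 satisfied
(3,5)X 1/3 satisfied
(3,6)O 2/4 satisfied
(3,7)O 2/3 satisfied
(4,1)O 0/2 not
(4,2)X 1/4 satisfied
(4,3)O 0/3 not
(4,4)X 1/3 satisfied
(4,6)O 1/2 satisfied
(4,7)X 1/3 satisfied
(5,1)X 1/3 satisfied
(5,2)X 3/4 satisfied
(5,3)X 3/4 satisfied
(5,4)X 2/4 satisfied
(5,5)O 0/2 not
(5,7)X 2/2 satisfied
(6,1)O 1/2 satisfied
(6,2)O 1/3 satisfied
(6,3)X 1/3 satisfied
(6,4)O 0/3 not
(6,5)X 0/3 not
(6,6)O 0/2 not
(6,7)X 1/2 satisfied
Unsatisfied: (2,3), (4,1), (4,3), (5,5), (6,4), (6,5), (6,6) — 7 in total.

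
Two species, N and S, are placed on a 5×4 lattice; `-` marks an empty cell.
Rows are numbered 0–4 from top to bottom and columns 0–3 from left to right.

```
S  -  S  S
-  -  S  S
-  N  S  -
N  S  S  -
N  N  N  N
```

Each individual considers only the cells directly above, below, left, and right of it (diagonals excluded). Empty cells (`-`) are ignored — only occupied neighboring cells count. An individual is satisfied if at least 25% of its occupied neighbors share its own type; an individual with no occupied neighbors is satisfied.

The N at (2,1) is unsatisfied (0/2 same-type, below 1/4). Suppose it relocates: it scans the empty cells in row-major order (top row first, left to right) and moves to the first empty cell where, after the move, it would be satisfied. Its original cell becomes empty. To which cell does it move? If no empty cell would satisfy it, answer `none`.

(2,0)

Vacating (2,1). Empty cells in order:
  (0,1): 0/2 same-type → still unsatisfied.
  (1,0): 0/1 same-type → still unsatisfied.
  (1,1): 0/1 same-type → still unsatisfied.
  (2,0): 1/1 same-type → satisfied — stop here.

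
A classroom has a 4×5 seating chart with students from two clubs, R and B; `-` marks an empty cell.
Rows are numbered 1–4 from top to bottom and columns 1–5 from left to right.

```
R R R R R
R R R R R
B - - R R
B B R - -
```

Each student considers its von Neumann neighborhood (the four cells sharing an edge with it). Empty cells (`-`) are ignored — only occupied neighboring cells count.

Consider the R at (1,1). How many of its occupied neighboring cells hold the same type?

2

Occupied neighbors of (1,1): (2,1)=R, (1,2)=R.
Same type (R): 2 of 2.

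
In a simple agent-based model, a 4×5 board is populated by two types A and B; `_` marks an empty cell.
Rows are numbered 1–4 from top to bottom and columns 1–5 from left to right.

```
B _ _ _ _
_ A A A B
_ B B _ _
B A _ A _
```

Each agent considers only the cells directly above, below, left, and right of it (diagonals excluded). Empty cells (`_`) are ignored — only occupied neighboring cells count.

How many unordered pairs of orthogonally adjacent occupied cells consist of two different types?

Scan each occupied cell's neighbors to the right and below so each pair is counted once.
From row 2: 3 unlike of 5 pairs (running 3/5).
From row 3: 1 unlike of 2 pairs (running 4/7).
From row 4: 1 unlike of 1 pairs (running 5/8).
Total adjacent occupied pairs: 8; unlike-type pairs: 5.

5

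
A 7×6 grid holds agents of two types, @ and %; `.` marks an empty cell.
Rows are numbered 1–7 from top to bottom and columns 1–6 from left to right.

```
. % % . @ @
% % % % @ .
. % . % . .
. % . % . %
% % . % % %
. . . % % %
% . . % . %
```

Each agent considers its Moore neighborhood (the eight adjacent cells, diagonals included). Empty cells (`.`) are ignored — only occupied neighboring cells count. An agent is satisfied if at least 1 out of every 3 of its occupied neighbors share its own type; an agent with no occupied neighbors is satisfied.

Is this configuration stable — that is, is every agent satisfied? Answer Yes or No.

Yes

Row 1: (1,2)% 4/4 ok · (1,3)% 4/4 ok · (1,5)@ 2/3 ok · (1,6)@ 2/2 ok
Row 2: (2,1)% 3/3 ok · (2,2)% 5/5 ok · (2,3)% 6/6 ok · (2,4)% 3/5 ok · (2,5)@ 2/4 ok
Row 3: (3,2)% 4/4 ok · (3,4)% 3/4 ok
Row 4: (4,2)% 3/3 ok · (4,4)% 3/3 ok · (4,6)% 2/2 ok
Row 5: (5,1)% 2/2 ok · (5,2)% 2/2 ok · (5,4)% 4/4 ok · (5,5)% 7/7 ok · (5,6)% 4/4 ok
Row 6: (6,4)% 4/4 ok · (6,5)% 7/7 ok · (6,6)% 4/4 ok
Row 7: (7,1)% 0/0 ok · (7,4)% 2/2 ok · (7,6)% 2/2 ok
All meet the threshold, so the configuration is stable.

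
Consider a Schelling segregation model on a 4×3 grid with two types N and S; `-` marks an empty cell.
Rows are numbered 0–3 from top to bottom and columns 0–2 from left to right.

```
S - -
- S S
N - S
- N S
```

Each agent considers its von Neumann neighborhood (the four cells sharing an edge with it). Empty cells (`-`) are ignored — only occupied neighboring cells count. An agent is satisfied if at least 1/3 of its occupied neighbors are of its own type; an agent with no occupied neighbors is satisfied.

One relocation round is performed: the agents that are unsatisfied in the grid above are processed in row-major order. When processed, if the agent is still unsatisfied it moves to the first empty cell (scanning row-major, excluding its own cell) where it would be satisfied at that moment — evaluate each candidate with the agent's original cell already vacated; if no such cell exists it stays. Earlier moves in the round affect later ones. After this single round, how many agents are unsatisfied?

1

Initially unsatisfied (in order): (3,1).
  (3,1) → (1,0).
Resulting grid:
S - -
N S S
N - S
- - S
Unsatisfied now: (0,0).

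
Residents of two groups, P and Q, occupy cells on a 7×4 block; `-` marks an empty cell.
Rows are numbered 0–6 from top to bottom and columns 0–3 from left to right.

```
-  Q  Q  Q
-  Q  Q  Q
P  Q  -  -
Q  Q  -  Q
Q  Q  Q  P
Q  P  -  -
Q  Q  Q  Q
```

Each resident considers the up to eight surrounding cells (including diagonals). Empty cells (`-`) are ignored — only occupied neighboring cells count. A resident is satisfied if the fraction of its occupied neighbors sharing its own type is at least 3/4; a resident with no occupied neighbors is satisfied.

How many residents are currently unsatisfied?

(0,1)Q 3/3 satisfied
(0,2)Q 5/5 satisfied
(0,3)Q 3/3 satisfied
(1,1)Q 4/5 satisfied
(1,2)Q 6/6 satisfied
(1,3)Q 3/3 satisfied
(2,0)P 0/4 not
(2,1)Q 4/5 satisfied
(3,0)Q 4/5 satisfied
(3,1)Q 5/6 satisfied
(3,3)Q 1/2 not
(4,0)Q 4/5 satisfied
(4,1)Q 5/6 satisfied
(4,2)Q 3/5 not
(4,3)P 0/2 not
(5,0)Q 4/5 satisfied
(5,1)P 0/7 not
(6,0)Q 2/3 not
(6,1)Q 3/4 satisfied
(6,2)Q 2/3 not
(6,3)Q 1/1 satisfied
Unsatisfied: (2,0), (3,3), (4,2), (4,3), (5,1), (6,0), (6,2) — 7 in total.

7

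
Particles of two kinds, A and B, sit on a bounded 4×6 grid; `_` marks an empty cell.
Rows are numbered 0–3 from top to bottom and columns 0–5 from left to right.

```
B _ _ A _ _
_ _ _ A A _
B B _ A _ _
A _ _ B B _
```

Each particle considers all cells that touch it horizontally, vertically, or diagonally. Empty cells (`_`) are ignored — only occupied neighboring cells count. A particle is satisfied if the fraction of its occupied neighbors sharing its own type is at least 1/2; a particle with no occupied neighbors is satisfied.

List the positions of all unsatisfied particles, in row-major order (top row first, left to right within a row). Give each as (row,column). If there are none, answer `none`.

(3,0)

Row 0: (0,0)B 0/0 ✓ · (0,3)A 2/2 ✓
Row 1: (1,3)A 3/3 ✓ · (1,4)A 3/3 ✓
Row 2: (2,0)B 1/2 ✓ · (2,1)B 1/2 ✓ · (2,3)A 2/4 ✓
Row 3: (3,0)A 0/2 ✗ · (3,3)B 1/2 ✓ · (3,4)B 1/2 ✓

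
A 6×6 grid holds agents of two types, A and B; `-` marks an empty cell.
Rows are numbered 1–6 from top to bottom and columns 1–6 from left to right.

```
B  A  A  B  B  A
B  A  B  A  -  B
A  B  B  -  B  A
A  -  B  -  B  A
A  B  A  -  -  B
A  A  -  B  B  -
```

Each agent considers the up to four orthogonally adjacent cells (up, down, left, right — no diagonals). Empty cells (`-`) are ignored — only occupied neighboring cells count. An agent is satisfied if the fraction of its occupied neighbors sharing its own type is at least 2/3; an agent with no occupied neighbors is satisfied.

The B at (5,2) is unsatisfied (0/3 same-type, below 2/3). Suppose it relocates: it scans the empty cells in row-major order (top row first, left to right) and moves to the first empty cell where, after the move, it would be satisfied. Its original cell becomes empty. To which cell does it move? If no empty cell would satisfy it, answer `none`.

(2,5)

Vacating (5,2). Empty cells in order:
  (2,5): 3/4 same-type → satisfied — stop here.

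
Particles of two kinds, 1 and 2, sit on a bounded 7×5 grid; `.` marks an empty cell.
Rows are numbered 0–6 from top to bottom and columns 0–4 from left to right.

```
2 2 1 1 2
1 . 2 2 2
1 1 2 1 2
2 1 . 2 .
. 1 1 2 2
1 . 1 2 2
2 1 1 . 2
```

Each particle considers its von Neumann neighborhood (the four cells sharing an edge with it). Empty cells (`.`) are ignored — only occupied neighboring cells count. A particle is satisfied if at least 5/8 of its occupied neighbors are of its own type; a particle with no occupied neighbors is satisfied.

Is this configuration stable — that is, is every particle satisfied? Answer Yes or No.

No

(0,0)2 1/2 unhappy
(0,1)2 1/2 unhappy
(0,2)1 1/3 unhappy
(0,3)1 1/3 unhappy
(0,4)2 1/2 unhappy
(1,0)1 1/2 unhappy
(1,2)2 2/3 ok
(1,3)2 2/4 unhappy
(1,4)2 3/3 ok
(2,0)1 2/3 ok
(2,1)1 2/3 ok
(2,2)2 1/3 unhappy
(2,3)1 0/4 unhappy
(2,4)2 1/2 unhappy
(3,0)2 0/2 unhappy
(3,1)1 2/3 ok
(3,3)2 1/2 unhappy
(4,1)1 2/2 ok
(4,2)1 2/3 ok
(4,3)2 3/4 ok
(4,4)2 2/2 ok
(5,0)1 0/1 unhappy
(5,2)1 2/3 ok
(5,3)2 2/3 ok
(5,4)2 3/3 ok
(6,0)2 0/2 unhappy
(6,1)1 1/2 unhappy
(6,2)1 2/2 ok
(6,4)2 1/1 ok
For instance (0,0) has only 1/2 same-type neighbors, below 5/8.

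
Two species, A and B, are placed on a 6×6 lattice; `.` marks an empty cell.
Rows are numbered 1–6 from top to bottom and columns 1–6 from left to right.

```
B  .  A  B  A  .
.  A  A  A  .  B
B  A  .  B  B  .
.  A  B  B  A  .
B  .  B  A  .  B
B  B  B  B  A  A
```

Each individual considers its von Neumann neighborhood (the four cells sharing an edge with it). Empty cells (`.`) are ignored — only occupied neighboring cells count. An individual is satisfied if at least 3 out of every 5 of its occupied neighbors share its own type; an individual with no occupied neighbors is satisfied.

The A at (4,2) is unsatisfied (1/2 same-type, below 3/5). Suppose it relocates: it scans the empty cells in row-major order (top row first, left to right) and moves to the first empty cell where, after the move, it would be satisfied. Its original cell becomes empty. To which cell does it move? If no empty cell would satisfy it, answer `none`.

Vacating (4,2). Empty cells in order:
  (1,2): 2/3 same-type → satisfied — stop here.

(1,2)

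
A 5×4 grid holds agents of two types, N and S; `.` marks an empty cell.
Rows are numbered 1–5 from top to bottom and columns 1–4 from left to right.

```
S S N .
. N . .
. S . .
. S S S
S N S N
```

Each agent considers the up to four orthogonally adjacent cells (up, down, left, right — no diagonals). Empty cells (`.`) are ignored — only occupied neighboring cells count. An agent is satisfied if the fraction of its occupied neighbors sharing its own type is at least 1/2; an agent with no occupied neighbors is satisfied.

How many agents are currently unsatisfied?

(1,1)S 1/1 ok
(1,2)S 1/3 unhappy
(1,3)N 0/1 unhappy
(2,2)N 0/2 unhappy
(3,2)S 1/2 ok
(4,2)S 2/3 ok
(4,3)S 3/3 ok
(4,4)S 1/2 ok
(5,1)S 0/1 unhappy
(5,2)N 0/3 unhappy
(5,3)S 1/3 unhappy
(5,4)N 0/2 unhappy
Unsatisfied: (1,2), (1,3), (2,2), (5,1), (5,2), (5,3), (5,4) — 7 in total.

7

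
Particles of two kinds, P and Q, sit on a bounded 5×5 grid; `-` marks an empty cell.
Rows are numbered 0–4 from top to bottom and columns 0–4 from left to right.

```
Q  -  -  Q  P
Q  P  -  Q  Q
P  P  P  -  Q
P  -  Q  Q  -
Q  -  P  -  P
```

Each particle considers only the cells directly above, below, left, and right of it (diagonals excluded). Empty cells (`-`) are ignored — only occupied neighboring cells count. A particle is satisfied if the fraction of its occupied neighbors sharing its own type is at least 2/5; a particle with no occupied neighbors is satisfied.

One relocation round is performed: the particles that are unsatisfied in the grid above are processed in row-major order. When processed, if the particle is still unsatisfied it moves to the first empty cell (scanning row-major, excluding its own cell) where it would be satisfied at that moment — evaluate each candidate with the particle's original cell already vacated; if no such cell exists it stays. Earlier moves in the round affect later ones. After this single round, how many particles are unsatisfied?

2

Initially unsatisfied (in order): (0,4), (1,0), (3,2), (4,0), (4,2).
  (0,4) → (0,1).
  (1,0) → (0,2).
  (3,2) → (0,4).
  (4,0) → (1,2).
  (4,2): now satisfied by earlier moves; stays.
Resulting grid:
Q P Q Q Q
- P Q Q Q
P P P - Q
P - - Q -
- - P - P
Unsatisfied now: (0,0), (0,1).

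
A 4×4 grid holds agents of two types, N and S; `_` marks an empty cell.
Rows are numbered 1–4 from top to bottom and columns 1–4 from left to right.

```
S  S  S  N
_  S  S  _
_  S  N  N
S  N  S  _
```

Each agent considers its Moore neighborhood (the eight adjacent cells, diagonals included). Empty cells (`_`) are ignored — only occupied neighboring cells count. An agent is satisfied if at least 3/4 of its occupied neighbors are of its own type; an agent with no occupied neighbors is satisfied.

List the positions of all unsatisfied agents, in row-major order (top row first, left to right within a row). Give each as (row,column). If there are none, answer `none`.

(1,1)S 2/2 ✓
(1,2)S 4/4 ✓
(1,3)S 3/4 ✓
(1,4)N 0/2 ✗
(2,2)S 5/6 ✓
(2,3)S 4/7 ✗
(3,2)S 4/6 ✗
(3,3)N 2/6 ✗
(3,4)N 1/3 ✗
(4,1)S 1/2 ✗
(4,2)N 1/4 ✗
(4,3)S 1/4 ✗

(1,4), (2,3), (3,2), (3,3), (3,4), (4,1), (4,2), (4,3)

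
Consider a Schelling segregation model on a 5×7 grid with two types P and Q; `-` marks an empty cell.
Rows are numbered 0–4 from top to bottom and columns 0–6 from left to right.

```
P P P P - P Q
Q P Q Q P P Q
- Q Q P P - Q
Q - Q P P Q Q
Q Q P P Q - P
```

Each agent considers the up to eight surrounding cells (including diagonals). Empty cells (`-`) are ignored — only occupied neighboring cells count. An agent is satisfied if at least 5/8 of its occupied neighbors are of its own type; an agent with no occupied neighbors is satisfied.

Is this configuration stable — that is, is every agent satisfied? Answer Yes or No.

(0,0)P 2/3 ✓
(0,1)P 3/5 ✗
(0,2)P 3/5 ✗
(0,3)P 2/4 ✗
(0,5)P 2/4 ✗
(0,6)Q 1/3 ✗
(1,0)Q 1/4 ✗
(1,1)P 3/7 ✗
(1,2)Q 3/8 ✗
(1,3)Q 2/7 ✗
(1,4)P 5/6 ✓
(1,5)P 3/6 ✗
(1,6)Q 2/4 ✗
(2,1)Q 5/6 ✓
(2,2)Q 4/7 ✗
(2,3)P 4/8 ✗
(2,4)P 5/7 ✓
(2,6)Q 3/4 ✓
(3,0)Q 3/3 ✓
(3,2)Q 3/7 ✗
(3,3)P 5/8 ✓
(3,4)P 4/6 ✓
(3,5)Q 3/6 ✗
(3,6)Q 2/3 ✓
(4,0)Q 2/2 ✓
(4,1)Q 3/4 ✓
(4,2)P 2/4 ✗
(4,3)P 3/5 ✗
(4,4)Q 1/4 ✗
(4,6)P 0/2 ✗
For instance (0,1) has only 3/5 same-type neighbors, below 5/8.

No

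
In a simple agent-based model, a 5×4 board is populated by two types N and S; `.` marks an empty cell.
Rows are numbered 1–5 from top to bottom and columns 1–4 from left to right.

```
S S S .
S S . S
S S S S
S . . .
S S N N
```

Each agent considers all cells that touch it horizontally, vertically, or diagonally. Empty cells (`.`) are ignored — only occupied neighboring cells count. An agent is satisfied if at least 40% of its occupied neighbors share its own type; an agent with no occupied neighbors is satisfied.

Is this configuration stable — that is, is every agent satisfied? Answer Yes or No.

Row 1: (1,1)S 3/3 ✓ · (1,2)S 4/4 ✓ · (1,3)S 3/3 ✓
Row 2: (2,1)S 5/5 ✓ · (2,2)S 7/7 ✓ · (2,4)S 3/3 ✓
Row 3: (3,1)S 4/4 ✓ · (3,2)S 5/5 ✓ · (3,3)S 4/4 ✓ · (3,4)S 2/2 ✓
Row 4: (4,1)S 4/4 ✓
Row 5: (5,1)S 2/2 ✓ · (5,2)S 2/3 ✓ · (5,3)N 1/2 ✓ · (5,4)N 1/1 ✓
All meet the threshold, so the configuration is stable.

Yes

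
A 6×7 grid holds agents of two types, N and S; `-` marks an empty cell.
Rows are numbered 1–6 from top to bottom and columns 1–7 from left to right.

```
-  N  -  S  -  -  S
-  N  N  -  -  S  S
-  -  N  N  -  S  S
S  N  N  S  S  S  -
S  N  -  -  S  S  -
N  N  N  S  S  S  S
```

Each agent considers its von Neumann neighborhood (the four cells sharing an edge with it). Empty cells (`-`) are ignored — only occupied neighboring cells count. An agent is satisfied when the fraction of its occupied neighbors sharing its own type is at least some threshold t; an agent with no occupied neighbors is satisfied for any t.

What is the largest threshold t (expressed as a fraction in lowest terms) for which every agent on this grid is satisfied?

Row 1: (1,2)N 1/1 · (1,4)S — no occupied neighbors · (1,7)S 1/1
Row 2: (2,2)N 2/2 · (2,3)N 2/2 · (2,6)S 2/2 · (2,7)S 3/3
Row 3: (3,3)N 3/3 · (3,4)N 1/2 · (3,6)S 3/3 · (3,7)S 2/2
Row 4: (4,1)S 1/2 · (4,2)N 2/3 · (4,3)N 2/3 · (4,4)S 1/3 · (4,5)S 3/3 · (4,6)S 3/3
Row 5: (5,1)S 1/3 · (5,2)N 2/3 · (5,5)S 3/3 · (5,6)S 3/3
Row 6: (6,1)N 1/2 · (6,2)N 3/3 · (6,3)N 1/2 · (6,4)S 1/2 · (6,5)S 3/3 · (6,6)S 3/3 · (6,7)S 1/1
The smallest same-type fraction is 1/3 at (4,4), which reduces to 1/3. Any threshold above that leaves this agent unsatisfied.

1/3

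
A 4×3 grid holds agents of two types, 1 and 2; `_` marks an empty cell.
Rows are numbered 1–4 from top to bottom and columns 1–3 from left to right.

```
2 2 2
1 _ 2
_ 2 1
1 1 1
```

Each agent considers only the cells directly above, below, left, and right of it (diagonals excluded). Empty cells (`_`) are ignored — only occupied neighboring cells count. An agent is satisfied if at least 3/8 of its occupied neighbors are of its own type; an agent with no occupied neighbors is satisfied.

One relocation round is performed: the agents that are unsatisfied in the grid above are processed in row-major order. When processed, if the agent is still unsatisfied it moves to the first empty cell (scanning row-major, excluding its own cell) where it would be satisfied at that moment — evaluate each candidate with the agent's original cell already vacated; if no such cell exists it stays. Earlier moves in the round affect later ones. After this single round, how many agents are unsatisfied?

0

Initially unsatisfied (in order): (2,1), (3,2), (3,3).
  (2,1) → (3,1).
  (3,2) → (2,1).
  (3,3): now satisfied by earlier moves; stays.
Resulting grid:
2 2 2
2 _ 2
1 _ 1
1 1 1
All satisfied now.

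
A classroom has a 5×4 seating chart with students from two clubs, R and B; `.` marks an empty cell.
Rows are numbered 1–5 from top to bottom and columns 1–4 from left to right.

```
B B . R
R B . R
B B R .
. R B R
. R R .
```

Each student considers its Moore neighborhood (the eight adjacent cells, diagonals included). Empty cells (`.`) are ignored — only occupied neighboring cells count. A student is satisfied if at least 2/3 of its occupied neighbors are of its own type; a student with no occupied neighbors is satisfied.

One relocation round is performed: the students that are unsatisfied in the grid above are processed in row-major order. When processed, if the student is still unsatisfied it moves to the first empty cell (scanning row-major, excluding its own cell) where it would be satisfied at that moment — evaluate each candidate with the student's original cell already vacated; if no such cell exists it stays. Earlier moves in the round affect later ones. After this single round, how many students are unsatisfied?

Initially unsatisfied (in order): (2,1), (3,1), (3,2), (3,3), (4,2), (4,3).
  (2,1) → (3,4).
  (3,1): now satisfied by earlier moves; stays.
  (3,2) → (2,1).
  (3,3): now satisfied by earlier moves; stays.
  (4,2) → (2,3).
  (4,3): no empty cell satisfies it; stays.
Resulting grid:
B B . R
B B R R
B . R R
. . B R
. R R .
Unsatisfied now: (4,3), (5,2).

2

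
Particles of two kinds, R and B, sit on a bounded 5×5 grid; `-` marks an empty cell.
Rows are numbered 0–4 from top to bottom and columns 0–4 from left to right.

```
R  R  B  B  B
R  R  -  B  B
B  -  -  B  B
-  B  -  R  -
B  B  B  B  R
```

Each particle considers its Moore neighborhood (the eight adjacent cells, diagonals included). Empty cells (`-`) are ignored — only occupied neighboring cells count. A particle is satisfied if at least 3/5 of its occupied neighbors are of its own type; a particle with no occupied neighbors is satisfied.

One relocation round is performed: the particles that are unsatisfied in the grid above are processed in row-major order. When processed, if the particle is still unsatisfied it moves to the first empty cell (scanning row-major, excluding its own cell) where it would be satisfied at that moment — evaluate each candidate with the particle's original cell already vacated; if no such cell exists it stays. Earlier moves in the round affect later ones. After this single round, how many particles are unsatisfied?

Initially unsatisfied (in order): (0,2), (2,0), (3,3), (4,3), (4,4).
  (0,2) → (1,2).
  (2,0) → (0,2).
  (3,3) → (2,0).
  (4,3) → (2,2).
  (4,4): now satisfied by earlier moves; stays.
Resulting grid:
R R B B B
R R B B B
R - B B B
- B - - -
B B B - R
Unsatisfied now: (1,1).

1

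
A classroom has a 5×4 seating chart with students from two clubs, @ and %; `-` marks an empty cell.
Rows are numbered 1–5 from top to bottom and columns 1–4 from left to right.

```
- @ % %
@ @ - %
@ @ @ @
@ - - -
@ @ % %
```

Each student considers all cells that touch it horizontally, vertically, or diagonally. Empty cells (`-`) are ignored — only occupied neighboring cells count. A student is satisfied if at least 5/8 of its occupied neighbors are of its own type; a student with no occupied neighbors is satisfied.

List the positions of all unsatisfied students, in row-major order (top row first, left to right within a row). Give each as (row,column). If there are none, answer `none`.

(1,3), (2,4), (3,4), (5,3)

(1,2)@ 2/3 satisfied
(1,3)% 2/4 not
(1,4)% 2/2 satisfied
(2,1)@ 4/4 satisfied
(2,2)@ 5/6 satisfied
(2,4)% 2/4 not
(3,1)@ 4/4 satisfied
(3,2)@ 5/5 satisfied
(3,3)@ 3/4 satisfied
(3,4)@ 1/2 not
(4,1)@ 4/4 satisfied
(5,1)@ 2/2 satisfied
(5,2)@ 2/3 satisfied
(5,3)% 1/2 not
(5,4)% 1/1 satisfied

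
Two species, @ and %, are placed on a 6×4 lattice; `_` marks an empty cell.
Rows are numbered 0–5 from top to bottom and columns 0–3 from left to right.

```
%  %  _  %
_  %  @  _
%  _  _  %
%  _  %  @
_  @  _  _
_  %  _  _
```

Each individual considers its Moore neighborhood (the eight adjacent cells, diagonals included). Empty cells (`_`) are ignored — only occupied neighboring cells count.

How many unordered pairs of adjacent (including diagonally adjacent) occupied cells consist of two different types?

9

Scan each occupied cell's neighbors to the right and below (and the two forward diagonals) so each pair is counted once.
From row 0: 2 unlike of 5 pairs (running 2/5).
From row 1: 2 unlike of 3 pairs (running 4/8).
From row 2: 1 unlike of 3 pairs (running 5/11).
From row 3: 3 unlike of 3 pairs (running 8/14).
From row 4: 1 unlike of 1 pairs (running 9/15).
Total adjacent occupied pairs: 15; unlike-type pairs: 9.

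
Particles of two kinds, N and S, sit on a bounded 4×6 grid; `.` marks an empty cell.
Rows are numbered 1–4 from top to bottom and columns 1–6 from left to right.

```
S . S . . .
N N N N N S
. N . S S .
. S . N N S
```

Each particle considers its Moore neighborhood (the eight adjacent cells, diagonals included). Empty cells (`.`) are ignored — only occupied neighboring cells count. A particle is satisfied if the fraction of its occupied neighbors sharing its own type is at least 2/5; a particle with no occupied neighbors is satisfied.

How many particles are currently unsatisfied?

Row 1: (1,1)S 0/2 ✗ · (1,3)S 0/3 ✗
Row 2: (2,1)N 2/3 ✓ · (2,2)N 3/5 ✓ · (2,3)N 3/5 ✓ · (2,4)N 2/5 ✓ · (2,5)N 1/4 ✗ · (2,6)S 1/2 ✓
Row 3: (3,2)N 3/4 ✓ · (3,4)S 1/6 ✗ · (3,5)S 3/7 ✓
Row 4: (4,2)S 0/1 ✗ · (4,4)N 1/3 ✗ · (4,5)N 1/4 ✗ · (4,6)S 1/2 ✓
Unsatisfied: (1,1), (1,3), (2,5), (3,4), (4,2), (4,4), (4,5) — 7 in total.

7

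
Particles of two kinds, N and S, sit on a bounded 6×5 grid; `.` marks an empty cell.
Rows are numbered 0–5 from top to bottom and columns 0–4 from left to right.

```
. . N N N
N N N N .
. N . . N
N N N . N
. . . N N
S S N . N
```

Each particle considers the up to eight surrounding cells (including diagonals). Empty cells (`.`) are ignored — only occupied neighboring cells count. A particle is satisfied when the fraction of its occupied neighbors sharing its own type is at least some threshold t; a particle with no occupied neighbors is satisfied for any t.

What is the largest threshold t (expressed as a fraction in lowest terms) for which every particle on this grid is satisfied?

1/2

Row 0: (0,2)N 4/4 · (0,3)N 4/4 · (0,4)N 2/2
Row 1: (1,0)N 2/2 · (1,1)N 4/4 · (1,2)N 5/5 · (1,3)N 5/5
Row 2: (2,1)N 6/6 · (2,4)N 2/2
Row 3: (3,0)N 2/2 · (3,1)N 3/3 · (3,2)N 3/3 · (3,4)N 3/3
Row 4: (4,3)N 5/5 · (4,4)N 3/3
Row 5: (5,0)S 1/1 · (5,1)S 1/2 · (5,2)N 1/2 · (5,4)N 2/2
The smallest same-type fraction is 1/2 at (5,1), which reduces to 1/2. Any threshold above that leaves this particle unsatisfied.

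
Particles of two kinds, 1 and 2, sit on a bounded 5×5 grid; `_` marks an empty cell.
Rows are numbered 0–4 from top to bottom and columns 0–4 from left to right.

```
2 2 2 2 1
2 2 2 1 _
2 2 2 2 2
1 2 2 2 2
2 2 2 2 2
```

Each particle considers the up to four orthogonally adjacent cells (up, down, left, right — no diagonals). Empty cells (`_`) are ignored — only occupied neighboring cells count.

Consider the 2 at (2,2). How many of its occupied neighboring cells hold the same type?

Occupied neighbors of (2,2): (1,2)=2, (3,2)=2, (2,1)=2, (2,3)=2.
Same type (2): 4 of 4.

4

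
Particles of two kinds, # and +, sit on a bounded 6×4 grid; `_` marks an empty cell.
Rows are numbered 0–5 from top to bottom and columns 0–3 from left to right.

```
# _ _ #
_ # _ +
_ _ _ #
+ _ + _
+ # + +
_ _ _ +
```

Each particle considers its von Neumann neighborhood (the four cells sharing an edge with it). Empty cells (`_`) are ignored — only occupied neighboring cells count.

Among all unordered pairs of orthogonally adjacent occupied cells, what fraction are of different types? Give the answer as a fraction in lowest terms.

1/2

Scan each occupied cell's neighbors to the right and below so each pair is counted once.
Row 0: #(0,3)–+(1,3)≠  → 1/1 unlike.
Row 1: +(1,3)–#(2,3)≠  → 1/1 unlike.
Row 3: +(3,0)–+(4,0)= +(3,2)–+(4,2)=  → 0/2 unlike.
Row 4: +(4,0)–#(4,1)≠ #(4,1)–+(4,2)≠ +(4,2)–+(4,3)= +(4,3)–+(5,3)=  → 2/4 unlike.
Total adjacent occupied pairs: 8; unlike-type pairs: 4.
4/8 reduces to 1/2.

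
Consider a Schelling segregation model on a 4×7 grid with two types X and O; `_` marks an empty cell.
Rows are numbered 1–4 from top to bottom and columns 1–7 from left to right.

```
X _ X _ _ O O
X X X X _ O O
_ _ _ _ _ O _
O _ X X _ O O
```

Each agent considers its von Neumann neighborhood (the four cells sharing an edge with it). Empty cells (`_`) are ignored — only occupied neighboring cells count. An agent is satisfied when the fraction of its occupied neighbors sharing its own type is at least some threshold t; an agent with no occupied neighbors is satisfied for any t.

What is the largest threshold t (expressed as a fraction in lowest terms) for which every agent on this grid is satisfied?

1/1

(1,1)X 1/1
(1,3)X 1/1
(1,6)O 2/2
(1,7)O 2/2
(2,1)X 2/2
(2,2)X 2/2
(2,3)X 3/3
(2,4)X 1/1
(2,6)O 3/3
(2,7)O 2/2
(3,6)O 2/2
(4,1)O — no occupied neighbors
(4,3)X 1/1
(4,4)X 1/1
(4,6)O 2/2
(4,7)O 1/1
The smallest same-type fraction is 1/1 at (1,1), which reduces to 1/1. Any threshold above that leaves this agent unsatisfied.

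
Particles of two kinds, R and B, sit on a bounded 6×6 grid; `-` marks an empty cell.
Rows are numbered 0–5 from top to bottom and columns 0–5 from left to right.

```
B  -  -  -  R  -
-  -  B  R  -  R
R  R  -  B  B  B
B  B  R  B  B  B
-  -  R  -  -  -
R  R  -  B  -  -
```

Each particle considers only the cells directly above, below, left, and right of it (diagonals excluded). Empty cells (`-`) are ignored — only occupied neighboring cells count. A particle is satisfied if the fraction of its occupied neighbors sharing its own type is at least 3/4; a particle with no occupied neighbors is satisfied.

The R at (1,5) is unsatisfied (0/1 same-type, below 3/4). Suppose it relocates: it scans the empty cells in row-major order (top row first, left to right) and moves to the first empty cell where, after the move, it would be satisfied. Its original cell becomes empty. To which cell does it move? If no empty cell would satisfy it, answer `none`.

(0,3)

Vacating (1,5). Empty cells in order:
  (0,1): 0/1 same-type → still unsatisfied.
  (0,2): 0/1 same-type → still unsatisfied.
  (0,3): 2/2 same-type → satisfied — stop here.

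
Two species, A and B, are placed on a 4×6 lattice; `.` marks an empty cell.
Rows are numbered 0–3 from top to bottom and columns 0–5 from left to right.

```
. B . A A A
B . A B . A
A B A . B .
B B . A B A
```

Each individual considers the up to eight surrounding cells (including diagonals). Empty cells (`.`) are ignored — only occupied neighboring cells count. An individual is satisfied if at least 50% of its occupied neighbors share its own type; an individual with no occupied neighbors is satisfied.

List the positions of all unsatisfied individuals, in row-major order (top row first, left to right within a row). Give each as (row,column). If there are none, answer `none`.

(1,2), (1,3), (2,0), (2,2), (2,4), (3,3), (3,4), (3,5)

(0,1)B 1/2 satisfied
(0,3)A 2/3 satisfied
(0,4)A 3/4 satisfied
(0,5)A 2/2 satisfied
(1,0)B 2/3 satisfied
(1,2)A 2/5 not
(1,3)B 1/5 not
(1,5)A 2/3 satisfied
(2,0)A 0/4 not
(2,1)B 3/6 satisfied
(2,2)A 2/5 not
(2,4)B 2/5 not
(3,0)B 2/3 satisfied
(3,1)B 2/4 satisfied
(3,3)A 1/3 not
(3,4)B 1/3 not
(3,5)A 0/2 not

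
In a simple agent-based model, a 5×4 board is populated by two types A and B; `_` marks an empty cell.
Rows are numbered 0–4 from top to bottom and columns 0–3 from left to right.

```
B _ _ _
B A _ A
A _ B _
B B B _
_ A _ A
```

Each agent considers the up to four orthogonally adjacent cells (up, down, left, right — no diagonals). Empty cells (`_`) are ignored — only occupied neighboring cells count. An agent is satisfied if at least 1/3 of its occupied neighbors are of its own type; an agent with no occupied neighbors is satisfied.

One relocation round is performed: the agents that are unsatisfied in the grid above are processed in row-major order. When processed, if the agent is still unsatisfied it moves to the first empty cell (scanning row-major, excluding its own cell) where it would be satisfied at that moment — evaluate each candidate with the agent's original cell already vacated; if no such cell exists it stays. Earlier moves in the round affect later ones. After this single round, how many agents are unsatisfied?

0

Initially unsatisfied (in order): (1,1), (2,0), (4,1).
  (1,1) → (0,2).
  (2,0) → (0,1).
  (4,1) → (0,3).
Resulting grid:
B A A A
B _ _ A
_ _ B _
B B B _
_ _ _ A
All satisfied now.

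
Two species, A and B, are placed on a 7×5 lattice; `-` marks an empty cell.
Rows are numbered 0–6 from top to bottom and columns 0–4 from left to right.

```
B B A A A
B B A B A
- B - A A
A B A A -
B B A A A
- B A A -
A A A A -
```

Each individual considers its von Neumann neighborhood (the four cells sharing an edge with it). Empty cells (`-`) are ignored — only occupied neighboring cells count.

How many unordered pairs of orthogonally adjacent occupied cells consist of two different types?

Scan each occupied cell's neighbors to the right and below so each pair is counted once.
From row 0: 2 unlike of 9 pairs (running 2/9).
From row 1: 4 unlike of 7 pairs (running 6/16).
From row 2: 0 unlike of 3 pairs (running 6/19).
From row 3: 3 unlike of 7 pairs (running 9/26).
From row 4: 1 unlike of 7 pairs (running 10/33).
From row 5: 2 unlike of 5 pairs (running 12/38).
From row 6: 0 unlike of 3 pairs (running 12/41).
Total adjacent occupied pairs: 41; unlike-type pairs: 12.

12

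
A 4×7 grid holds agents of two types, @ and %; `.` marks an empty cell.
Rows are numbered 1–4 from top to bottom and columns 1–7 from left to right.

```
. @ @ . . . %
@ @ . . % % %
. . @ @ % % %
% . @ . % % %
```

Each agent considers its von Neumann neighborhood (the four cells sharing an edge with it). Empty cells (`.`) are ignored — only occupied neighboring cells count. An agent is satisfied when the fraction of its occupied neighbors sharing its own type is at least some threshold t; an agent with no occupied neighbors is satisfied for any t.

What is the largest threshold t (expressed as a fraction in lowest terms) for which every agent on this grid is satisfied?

(1,2)@ 2/2
(1,3)@ 1/1
(1,7)% 1/1
(2,1)@ 1/1
(2,2)@ 2/2
(2,5)% 2/2
(2,6)% 3/3
(2,7)% 3/3
(3,3)@ 2/2
(3,4)@ 1/2
(3,5)% 3/4
(3,6)% 4/4
(3,7)% 3/3
(4,1)% — no occupied neighbors
(4,3)@ 1/1
(4,5)% 2/2
(4,6)% 3/3
(4,7)% 2/2
The smallest same-type fraction is 1/2 at (3,4), which reduces to 1/2. Any threshold above that leaves this agent unsatisfied.

1/2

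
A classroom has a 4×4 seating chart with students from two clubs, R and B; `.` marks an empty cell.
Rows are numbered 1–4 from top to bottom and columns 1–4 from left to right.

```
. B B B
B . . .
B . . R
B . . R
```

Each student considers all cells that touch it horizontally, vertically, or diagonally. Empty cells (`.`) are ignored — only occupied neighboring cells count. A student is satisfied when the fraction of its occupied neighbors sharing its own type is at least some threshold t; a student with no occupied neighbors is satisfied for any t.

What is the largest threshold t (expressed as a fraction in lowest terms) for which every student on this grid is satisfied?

1/1

(1,2)B 2/2
(1,3)B 2/2
(1,4)B 1/1
(2,1)B 2/2
(3,1)B 2/2
(3,4)R 1/1
(4,1)B 1/1
(4,4)R 1/1
The smallest same-type fraction is 2/2 at (1,2), which reduces to 1/1. Any threshold above that leaves this student unsatisfied.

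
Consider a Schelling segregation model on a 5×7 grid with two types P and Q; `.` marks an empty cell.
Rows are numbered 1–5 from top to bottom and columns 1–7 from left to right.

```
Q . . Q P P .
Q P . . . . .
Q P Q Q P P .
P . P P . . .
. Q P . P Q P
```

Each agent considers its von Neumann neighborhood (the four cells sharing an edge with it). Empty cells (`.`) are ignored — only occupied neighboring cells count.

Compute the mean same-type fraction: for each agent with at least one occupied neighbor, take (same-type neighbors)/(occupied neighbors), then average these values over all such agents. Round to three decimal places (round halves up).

Row 1: (1,1)Q 1/1 · (1,4)Q 0/1 · (1,5)P 1/2 · (1,6)P 1/1
Row 2: (2,1)Q 2/3 · (2,2)P 1/2
Row 3: (3,1)Q 1/3 · (3,2)P 1/3 · (3,3)Q 1/3 · (3,4)Q 1/3 · (3,5)P 1/2 · (3,6)P 1/1
Row 4: (4,1)P 0/1 · (4,3)P 2/3 · (4,4)P 1/2
Row 5: (5,2)Q 0/1 · (5,3)P 1/2 · (5,5)P 0/1 · (5,6)Q 0/2 · (5,7)P 0/1
Sum over 20 agents: 1/1 + 0/1 + 1/2 + 1/1 + 2/3 + 1/2 + 1/3 + 1/3 + 1/3 + 1/3 + 1/2 + 1/1 + 0/1 + 2/3 + 1/2 + 0/1 + 1/2 + 0/1 + 0/2 + 0/1 = 49/6; mean = 49/6 ÷ 20 = 49/120 = 0.408333… → 0.408.

0.408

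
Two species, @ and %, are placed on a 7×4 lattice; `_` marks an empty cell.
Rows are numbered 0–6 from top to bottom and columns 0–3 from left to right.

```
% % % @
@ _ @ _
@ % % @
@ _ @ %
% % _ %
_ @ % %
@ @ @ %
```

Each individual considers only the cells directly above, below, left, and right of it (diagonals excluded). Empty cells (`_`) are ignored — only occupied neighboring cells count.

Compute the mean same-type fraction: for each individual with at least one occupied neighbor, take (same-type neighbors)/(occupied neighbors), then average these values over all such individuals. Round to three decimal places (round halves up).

(0,0)% 1/2
(0,1)% 2/2
(0,2)% 1/3
(0,3)@ 0/1
(1,0)@ 1/2
(1,2)@ 0/2
(2,0)@ 2/3
(2,1)% 1/2
(2,2)% 1/4
(2,3)@ 0/2
(3,0)@ 1/2
(3,2)@ 0/2
(3,3)% 1/3
(4,0)% 1/2
(4,1)% 1/2
(4,3)% 2/2
(5,1)@ 1/3
(5,2)% 1/3
(5,3)% 3/3
(6,0)@ 1/1
(6,1)@ 3/3
(6,2)@ 1/3
(6,3)% 1/2
Sum over 23 individuals: 1/2 + 2/2 + 1/3 + 0/1 + 1/2 + 0/2 + 2/3 + 1/2 + 1/4 + 0/2 + 1/2 + 0/2 + 1/3 + 1/2 + 1/2 + 2/2 + 1/3 + 1/3 + 3/3 + 1/1 + 3/3 + 1/3 + 1/2 = 133/12; mean = 133/12 ÷ 23 = 133/276 = 0.481884… → 0.482.

0.482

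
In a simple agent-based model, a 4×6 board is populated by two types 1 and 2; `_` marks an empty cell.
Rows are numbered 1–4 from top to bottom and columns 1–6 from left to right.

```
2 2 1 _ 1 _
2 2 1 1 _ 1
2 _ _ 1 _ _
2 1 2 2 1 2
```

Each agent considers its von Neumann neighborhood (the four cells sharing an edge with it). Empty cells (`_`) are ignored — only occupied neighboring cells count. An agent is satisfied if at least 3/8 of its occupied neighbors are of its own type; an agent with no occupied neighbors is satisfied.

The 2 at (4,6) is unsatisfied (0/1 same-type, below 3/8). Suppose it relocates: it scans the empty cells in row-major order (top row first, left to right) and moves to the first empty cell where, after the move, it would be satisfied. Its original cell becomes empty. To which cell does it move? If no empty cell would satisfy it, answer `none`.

Vacating (4,6). Empty cells in order:
  (1,4): 0/3 same-type → still unsatisfied.
  (1,6): 0/2 same-type → still unsatisfied.
  (2,5): 0/3 same-type → still unsatisfied.
  (3,2): 2/3 same-type → satisfied — stop here.

(3,2)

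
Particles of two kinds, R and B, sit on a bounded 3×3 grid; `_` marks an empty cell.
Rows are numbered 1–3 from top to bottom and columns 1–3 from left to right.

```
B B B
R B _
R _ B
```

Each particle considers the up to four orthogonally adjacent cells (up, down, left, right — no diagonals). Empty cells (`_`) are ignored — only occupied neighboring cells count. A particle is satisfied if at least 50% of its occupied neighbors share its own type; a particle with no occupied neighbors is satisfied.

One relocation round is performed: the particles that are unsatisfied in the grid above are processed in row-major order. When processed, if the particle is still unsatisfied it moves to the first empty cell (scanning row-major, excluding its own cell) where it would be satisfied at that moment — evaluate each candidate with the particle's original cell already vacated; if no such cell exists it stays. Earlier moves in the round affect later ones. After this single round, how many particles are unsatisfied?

Initially unsatisfied (in order): (2,1).
  (2,1): no empty cell satisfies it; stays.
Resulting grid:
B B B
R B _
R _ B
Unsatisfied now: (2,1).

1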